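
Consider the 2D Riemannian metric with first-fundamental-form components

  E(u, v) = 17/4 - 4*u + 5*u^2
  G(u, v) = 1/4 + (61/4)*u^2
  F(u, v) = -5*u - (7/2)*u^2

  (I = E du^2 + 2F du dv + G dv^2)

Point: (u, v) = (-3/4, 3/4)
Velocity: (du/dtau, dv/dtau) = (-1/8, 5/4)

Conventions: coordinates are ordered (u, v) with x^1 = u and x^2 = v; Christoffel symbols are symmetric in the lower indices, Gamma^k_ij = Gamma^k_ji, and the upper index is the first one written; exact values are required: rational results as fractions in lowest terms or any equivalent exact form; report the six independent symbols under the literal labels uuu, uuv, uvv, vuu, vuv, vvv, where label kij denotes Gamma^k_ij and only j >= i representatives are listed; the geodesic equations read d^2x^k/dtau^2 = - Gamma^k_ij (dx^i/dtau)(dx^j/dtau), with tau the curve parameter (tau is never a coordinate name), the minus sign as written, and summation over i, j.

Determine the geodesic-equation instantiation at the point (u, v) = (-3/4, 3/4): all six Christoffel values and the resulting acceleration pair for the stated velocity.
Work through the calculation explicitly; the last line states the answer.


E = 161/16, F = 57/32, G = 565/64 at the point
E_u = -23/2, E_v = 0, F_u = 1/4, F_v = 0, G_u = -183/8, G_v = 0
EG - F^2 = 21929/256;  g^inv = (256/21929) * [[565/64, -57/32], [-57/32, 161/16]]
first-kind symbols [ij,l] = (1/2)(d_i g_jl + d_j g_il - d_l g_ij): [uu,u] = E_u/2 = -23/4, [uu,v] = F_u - E_v/2 = 1/4, [uv,u] = E_v/2 = 0, [uv,v] = G_u/2 = -183/16, [vv,u] = F_v - G_u/2 = 183/16, [vv,v] = G_v/2 = 0
Gamma^u_ij = (G*[ij,u] - F*[ij,v])/(EG - F^2), Gamma^v_ij = (E*[ij,v] - F*[ij,u])/(EG - F^2)
Gamma_uuu = -13109/21929, Gamma_uuv = 10431/43858, Gamma_uvv = 103395/87716, Gamma_vuu = 3266/21929, Gamma_vuv = -29463/21929, Gamma_vvv = -10431/43858
d^2u/dtau^2 = -(Gamma_uuu*(-1/8)^2 + 2*Gamma_uuv*(-1/8)*(5/4) + Gamma_uvv*(5/4)^2) = -38554/21929
d^2v/dtau^2 = -(Gamma_vuu*(-1/8)^2 + 2*Gamma_vuv*(-1/8)*(5/4) + Gamma_vvv*(5/4)^2) = -1109/21929

Answer: Gamma_uuu = -13109/21929, Gamma_uuv = 10431/43858, Gamma_uvv = 103395/87716, Gamma_vuu = 3266/21929, Gamma_vuv = -29463/21929, Gamma_vvv = -10431/43858; accelerations (d^2u/dtau^2, d^2v/dtau^2) = (-38554/21929, -1109/21929)


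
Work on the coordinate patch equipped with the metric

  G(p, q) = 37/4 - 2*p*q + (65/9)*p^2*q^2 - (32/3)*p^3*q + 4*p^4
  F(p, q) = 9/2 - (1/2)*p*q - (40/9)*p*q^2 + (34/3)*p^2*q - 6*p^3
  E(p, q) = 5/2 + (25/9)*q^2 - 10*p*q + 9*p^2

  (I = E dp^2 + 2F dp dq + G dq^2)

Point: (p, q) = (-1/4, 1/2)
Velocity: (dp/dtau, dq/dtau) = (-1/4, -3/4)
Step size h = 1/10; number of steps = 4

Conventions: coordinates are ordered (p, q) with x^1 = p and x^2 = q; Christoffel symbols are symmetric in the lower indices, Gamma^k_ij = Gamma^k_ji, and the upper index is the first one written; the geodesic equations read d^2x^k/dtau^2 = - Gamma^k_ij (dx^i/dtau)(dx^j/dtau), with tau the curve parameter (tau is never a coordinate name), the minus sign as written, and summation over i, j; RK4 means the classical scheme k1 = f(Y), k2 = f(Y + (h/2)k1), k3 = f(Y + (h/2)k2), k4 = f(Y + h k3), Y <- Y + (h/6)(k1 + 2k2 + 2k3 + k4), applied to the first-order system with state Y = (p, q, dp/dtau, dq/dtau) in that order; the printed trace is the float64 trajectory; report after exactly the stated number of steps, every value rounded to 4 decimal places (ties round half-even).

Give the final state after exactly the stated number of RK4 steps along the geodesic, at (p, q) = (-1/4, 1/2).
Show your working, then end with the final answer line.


f(Y) = (dp/dtau, dq/dtau, -Gamma^p_ij Y'^i Y'^j, -Gamma^q_ij Y'^i Y'^j) with the Gammas evaluated at the stage position; h = 0.100000; intermediate values shown to 6 dp
step 0: p = -0.2500, q = 0.5000, dp/dtau = -0.2500, dq/dtau = -0.7500
step 1:
  k1: at (p, q) = (-0.250000, 0.500000), (dp/dtau, dq/dtau) = (-0.250000, -0.750000); Gamma_ppp = -0.195817, Gamma_ppq = 1.643863, Gamma_pqq = 1.511867, Gamma_qpp = -0.712825, Gamma_qpq = -1.057420, Gamma_qqq = -0.765668; k1 = (-0.250000, -0.750000, -1.454635, 0.871772)
  k2: at (p, q) = (-0.262500, 0.462500), (dp/dtau, dq/dtau) = (-0.322732, -0.706411); Gamma_ppp = -0.217888, Gamma_ppq = 1.665571, Gamma_pqq = 1.552842, Gamma_qpp = -0.682041, Gamma_qpq = -1.062768, Gamma_qqq = -0.783913; k2 = (-0.322732, -0.706411, -1.511639, 0.946807)
  k3: at (p, q) = (-0.266137, 0.464679), (dp/dtau, dq/dtau) = (-0.325582, -0.702660); Gamma_ppp = -0.198717, Gamma_ppq = 1.668113, Gamma_pqq = 1.567931, Gamma_qpp = -0.703371, Gamma_qpq = -1.070198, Gamma_qqq = -0.793198; k3 = (-0.325582, -0.702660, -1.516310, 0.955851)
  k4: at (p, q) = (-0.282558, 0.429734), (dp/dtau, dq/dtau) = (-0.401631, -0.654415); Gamma_ppp = -0.201716, Gamma_ppq = 1.689252, Gamma_pqq = 1.620563, Gamma_qpp = -0.694785, Gamma_qpq = -1.081128, Gamma_qqq = -0.818810; k4 = (-0.401631, -0.654415, -1.549465, 1.031050)
  Y <- Y + (h/6)(k1 + 2k2 + 2k3 + k4): p = -0.2825, q = 0.4296, dp/dtau = -0.4010, dq/dtau = -0.6549
step 2:
  k1: at (p, q) = (-0.282471, 0.429624), (dp/dtau, dq/dtau) = (-0.401000, -0.654864); Gamma_ppp = -0.202301, Gamma_ppq = 1.689197, Gamma_pqq = 1.620177, Gamma_qpp = -0.694134, Gamma_qpq = -1.080914, Gamma_qqq = -0.818562; k1 = (-0.401000, -0.654864, -1.549447, 1.030353)
  k2: at (p, q) = (-0.302521, 0.396881), (dp/dtau, dq/dtau) = (-0.478472, -0.603347); Gamma_ppp = -0.187637, Gamma_ppq = 1.709732, Gamma_pqq = 1.682962, Gamma_qpp = -0.705862, Gamma_qpq = -1.096982, Gamma_qqq = -0.850763; k2 = (-0.478472, -0.603347, -1.556834, 1.104661)
  k3: at (p, q) = (-0.306395, 0.399457), (dp/dtau, dq/dtau) = (-0.478842, -0.599631); Gamma_ppp = -0.166063, Gamma_ppq = 1.712953, Gamma_pqq = 1.699316, Gamma_qpp = -0.729626, Gamma_qpq = -1.105610, Gamma_qqq = -0.861100; k3 = (-0.478842, -0.599631, -1.556601, 1.111814)
  k4: at (p, q) = (-0.330355, 0.369661), (dp/dtau, dq/dtau) = (-0.556660, -0.543683); Gamma_ppp = -0.129733, Gamma_ppq = 1.734370, Gamma_pqq = 1.774122, Gamma_qpp = -0.765758, Gamma_qpq = -1.129145, Gamma_qqq = -0.901653; k4 = (-0.556660, -0.543683, -1.534016, 1.187270)
  Y <- Y + (h/6)(k1 + 2k2 + 2k3 + k4): p = -0.3303, q = 0.3695, dp/dtau = -0.5562, dq/dtau = -0.5440
step 3:
  k1: at (p, q) = (-0.330342, 0.369549), (dp/dtau, dq/dtau) = (-0.556172, -0.544021); Gamma_ppp = -0.130032, Gamma_ppq = 1.734348, Gamma_pqq = 1.773998, Gamma_qpp = -0.765420, Gamma_qpq = -1.129036, Gamma_qqq = -0.901557; k1 = (-0.556172, -0.544021, -1.534331, 1.186814)
  k2: at (p, q) = (-0.358151, 0.342348), (dp/dtau, dq/dtau) = (-0.632889, -0.484681); Gamma_ppp = -0.072225, Gamma_ppq = 1.757933, Gamma_pqq = 1.861005, Gamma_qpp = -0.825742, Gamma_qpq = -1.161036, Gamma_qqq = -0.950930; k2 = (-0.632889, -0.484681, -1.486738, 1.266431)
  k3: at (p, q) = (-0.361987, 0.345315), (dp/dtau, dq/dtau) = (-0.630509, -0.480700); Gamma_ppp = -0.048948, Gamma_ppq = 1.762822, Gamma_pqq = 1.878321, Gamma_qpp = -0.851437, Gamma_qpq = -1.171566, Gamma_qqq = -0.962458; k3 = (-0.630509, -0.480700, -1.483141, 1.271049)
  k4: at (p, q) = (-0.393393, 0.321479), (dp/dtau, dq/dtau) = (-0.704486, -0.416917); Gamma_ppp = 0.033192, Gamma_ppq = 1.792245, Gamma_pqq = 1.979335, Gamma_qpp = -0.939289, Gamma_qpq = -1.215932, Gamma_qqq = -1.023025; k4 = (-0.704486, -0.416917, -1.413328, 1.358259)
  Y <- Y + (h/6)(k1 + 2k2 + 2k3 + k4): p = -0.3935, q = 0.3214, dp/dtau = -0.7043, dq/dtau = -0.4170
step 4:
  k1: at (p, q) = (-0.393467, 0.321354), (dp/dtau, dq/dtau) = (-0.704296, -0.417021); Gamma_ppp = 0.033221, Gamma_ppq = 1.792285, Gamma_pqq = 1.979499, Gamma_qpp = -0.939311, Gamma_qpq = -1.215963, Gamma_qqq = -1.023108; k1 = (-0.704296, -0.417021, -1.413536, 1.358125)
  k2: at (p, q) = (-0.428681, 0.300503), (dp/dtau, dq/dtau) = (-0.774973, -0.349115); Gamma_ppp = 0.141384, Gamma_ppq = 1.830519, Gamma_pqq = 2.096939, Gamma_qpp = -1.056651, Gamma_qpq = -1.275568, Gamma_qqq = -1.097139; k2 = (-0.774973, -0.349115, -1.330999, 1.458547)
  k3: at (p, q) = (-0.432215, 0.303898), (dp/dtau, dq/dtau) = (-0.770846, -0.344094); Gamma_ppp = 0.166029, Gamma_ppq = 1.838203, Gamma_pqq = 2.115332, Gamma_qpp = -1.084036, Gamma_qpq = -1.288867, Gamma_qqq = -1.110325; k3 = (-0.770846, -0.344094, -1.324252, 1.459326)
  k4: at (p, q) = (-0.470551, 0.286945), (dp/dtau, dq/dtau) = (-0.836721, -0.271088); Gamma_ppp = 0.303543, Gamma_ppq = 1.891635, Gamma_pqq = 2.252380, Gamma_qpp = -1.234647, Gamma_qpq = -1.369887, Gamma_qqq = -1.202003; k4 = (-0.836721, -0.271088, -1.236177, 1.574162)
  Y <- Y + (h/6)(k1 + 2k2 + 2k3 + k4): p = -0.4707, q = 0.2868, dp/dtau = -0.8370, dq/dtau = -0.2709

Answer: p = -0.4707, q = 0.2868, dp/dtau = -0.8370, dq/dtau = -0.2709


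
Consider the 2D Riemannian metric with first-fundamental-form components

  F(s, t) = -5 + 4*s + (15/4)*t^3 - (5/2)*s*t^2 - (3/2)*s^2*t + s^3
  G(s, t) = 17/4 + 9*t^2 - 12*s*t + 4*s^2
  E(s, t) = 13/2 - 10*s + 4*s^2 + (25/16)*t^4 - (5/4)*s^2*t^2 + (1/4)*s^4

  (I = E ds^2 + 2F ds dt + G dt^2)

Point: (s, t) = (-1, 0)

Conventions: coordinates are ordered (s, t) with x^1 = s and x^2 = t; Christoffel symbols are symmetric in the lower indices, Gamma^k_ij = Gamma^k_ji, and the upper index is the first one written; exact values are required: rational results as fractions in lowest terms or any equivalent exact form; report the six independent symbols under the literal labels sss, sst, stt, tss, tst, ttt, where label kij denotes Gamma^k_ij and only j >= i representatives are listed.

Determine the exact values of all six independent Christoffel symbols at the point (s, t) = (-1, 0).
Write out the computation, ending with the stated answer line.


E = 83/4, F = -10, G = 33/4 at the point
E_s = -19, E_t = 0, F_s = 7, F_t = -3/2, G_s = -8, G_t = 12
EG - F^2 = 1139/16;  g^inv = (16/1139) * [[33/4, 10], [10, 83/4]]
first-kind symbols [ij,l] = (1/2)(d_i g_jl + d_j g_il - d_l g_ij): [ss,s] = E_s/2 = -19/2, [ss,t] = F_s - E_t/2 = 7, [st,s] = E_t/2 = 0, [st,t] = G_s/2 = -4, [tt,s] = F_t - G_s/2 = 5/2, [tt,t] = G_t/2 = 6
Gamma^s_ij = (G*[ij,s] - F*[ij,t])/(EG - F^2), Gamma^t_ij = (E*[ij,t] - F*[ij,s])/(EG - F^2)

Answer: Gamma_sss = -2/17, Gamma_sst = -640/1139, Gamma_stt = 1290/1139, Gamma_tss = 12/17, Gamma_tst = -1328/1139, Gamma_ttt = 2392/1139


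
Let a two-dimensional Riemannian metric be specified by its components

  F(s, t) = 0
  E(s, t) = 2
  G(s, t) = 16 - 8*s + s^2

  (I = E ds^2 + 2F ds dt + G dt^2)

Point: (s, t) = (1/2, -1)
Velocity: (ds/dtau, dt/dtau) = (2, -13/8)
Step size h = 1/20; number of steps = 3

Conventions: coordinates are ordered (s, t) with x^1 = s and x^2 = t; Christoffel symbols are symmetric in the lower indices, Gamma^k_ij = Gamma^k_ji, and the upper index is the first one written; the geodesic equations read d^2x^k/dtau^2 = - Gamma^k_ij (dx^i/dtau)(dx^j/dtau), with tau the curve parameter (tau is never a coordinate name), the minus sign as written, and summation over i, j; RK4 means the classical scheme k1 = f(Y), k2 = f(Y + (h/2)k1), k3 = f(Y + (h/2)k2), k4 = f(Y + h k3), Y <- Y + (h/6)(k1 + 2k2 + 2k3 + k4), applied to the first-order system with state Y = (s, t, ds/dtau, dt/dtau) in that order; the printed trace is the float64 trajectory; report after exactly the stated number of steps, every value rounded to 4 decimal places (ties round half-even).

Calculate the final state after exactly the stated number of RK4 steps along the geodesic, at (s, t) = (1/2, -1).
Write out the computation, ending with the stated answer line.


f(Y) = (ds/dtau, dt/dtau, -Gamma^s_ij Y'^i Y'^j, -Gamma^t_ij Y'^i Y'^j) with the Gammas evaluated at the stage position; h = 0.050000; intermediate values shown to 6 dp
step 0: s = 0.5000, t = -1.0000, ds/dtau = 2.0000, dt/dtau = -1.6250
step 1:
  k1: at (s, t) = (0.500000, -1.000000), (ds/dtau, dt/dtau) = (2.000000, -1.625000); Gamma_sss = 0.000000, Gamma_sst = 0.000000, Gamma_stt = 1.750000, Gamma_tss = 0.000000, Gamma_tst = -0.285714, Gamma_ttt = 0.000000; k1 = (2.000000, -1.625000, -4.621094, -1.857143)
  k2: at (s, t) = (0.550000, -1.040625), (ds/dtau, dt/dtau) = (1.884473, -1.671429); Gamma_sss = 0.000000, Gamma_sst = 0.000000, Gamma_stt = 1.725000, Gamma_tss = 0.000000, Gamma_tst = -0.289855, Gamma_ttt = 0.000000; k2 = (1.884473, -1.671429, -4.819087, -1.825949)
  k3: at (s, t) = (0.547112, -1.041786), (ds/dtau, dt/dtau) = (1.879523, -1.670649); Gamma_sss = 0.000000, Gamma_sst = 0.000000, Gamma_stt = 1.726444, Gamma_tss = 0.000000, Gamma_tst = -0.289613, Gamma_ttt = 0.000000; k3 = (1.879523, -1.670649, -4.818621, -1.818780)
  k4: at (s, t) = (0.593976, -1.083532), (ds/dtau, dt/dtau) = (1.759069, -1.715939); Gamma_sss = 0.000000, Gamma_sst = 0.000000, Gamma_stt = 1.703012, Gamma_tss = 0.000000, Gamma_tst = -0.293597, Gamma_ttt = 0.000000; k4 = (1.759069, -1.715939, -5.014428, -1.772422)
  Y <- Y + (h/6)(k1 + 2k2 + 2k3 + k4): s = 0.5941, t = -1.0835, ds/dtau = 1.7591, dt/dtau = -1.7160
step 2:
  k1: at (s, t) = (0.594059, -1.083542), (ds/dtau, dt/dtau) = (1.759076, -1.715992); Gamma_sss = 0.000000, Gamma_sst = 0.000000, Gamma_stt = 1.702971, Gamma_tss = 0.000000, Gamma_tst = -0.293605, Gamma_ttt = 0.000000; k1 = (1.759076, -1.715992, -5.014615, -1.772526)
  k2: at (s, t) = (0.638036, -1.126442), (ds/dtau, dt/dtau) = (1.633710, -1.760305); Gamma_sss = 0.000000, Gamma_sst = 0.000000, Gamma_stt = 1.680982, Gamma_tss = 0.000000, Gamma_tst = -0.297445, Gamma_ttt = 0.000000; k2 = (1.633710, -1.760305, -5.208815, -1.710802)
  k3: at (s, t) = (0.634902, -1.127550), (ds/dtau, dt/dtau) = (1.628855, -1.758762); Gamma_sss = 0.000000, Gamma_sst = 0.000000, Gamma_stt = 1.682549, Gamma_tss = 0.000000, Gamma_tst = -0.297168, Gamma_ttt = 0.000000; k3 = (1.628855, -1.758762, -5.204534, -1.702636)
  k4: at (s, t) = (0.675502, -1.171481), (ds/dtau, dt/dtau) = (1.498849, -1.801124); Gamma_sss = 0.000000, Gamma_sst = 0.000000, Gamma_stt = 1.662249, Gamma_tss = 0.000000, Gamma_tst = -0.300797, Gamma_ttt = 0.000000; k4 = (1.498849, -1.801124, -5.392413, -1.624072)
  Y <- Y + (h/6)(k1 + 2k2 + 2k3 + k4): s = 0.6756, t = -1.1715, ds/dtau = 1.4988, dt/dtau = -1.8012
step 3:
  k1: at (s, t) = (0.675584, -1.171503), (ds/dtau, dt/dtau) = (1.498794, -1.801187); Gamma_sss = 0.000000, Gamma_sst = 0.000000, Gamma_stt = 1.662208, Gamma_tss = 0.000000, Gamma_tst = -0.300805, Gamma_ttt = 0.000000; k1 = (1.498794, -1.801187, -5.392662, -1.624111)
  k2: at (s, t) = (0.713054, -1.216533), (ds/dtau, dt/dtau) = (1.363978, -1.841790); Gamma_sss = 0.000000, Gamma_sst = 0.000000, Gamma_stt = 1.643473, Gamma_tss = 0.000000, Gamma_tst = -0.304234, Gamma_ttt = 0.000000; k2 = (1.363978, -1.841790, -5.574975, -1.528569)
  k3: at (s, t) = (0.709684, -1.217548), (ds/dtau, dt/dtau) = (1.359420, -1.839402); Gamma_sss = 0.000000, Gamma_sst = 0.000000, Gamma_stt = 1.645158, Gamma_tss = 0.000000, Gamma_tst = -0.303922, Gamma_ttt = 0.000000; k3 = (1.359420, -1.839402, -5.566226, -1.519927)
  k4: at (s, t) = (0.743555, -1.263473), (ds/dtau, dt/dtau) = (1.220483, -1.877184); Gamma_sss = 0.000000, Gamma_sst = 0.000000, Gamma_stt = 1.628222, Gamma_tss = 0.000000, Gamma_tst = -0.307083, Gamma_ttt = 0.000000; k4 = (1.220483, -1.877184, -5.737561, -1.407100)
  Y <- Y + (h/6)(k1 + 2k2 + 2k3 + k4): s = 0.7436, t = -1.2635, ds/dtau = 1.2204, dt/dtau = -1.8773

Answer: s = 0.7436, t = -1.2635, ds/dtau = 1.2204, dt/dtau = -1.8773


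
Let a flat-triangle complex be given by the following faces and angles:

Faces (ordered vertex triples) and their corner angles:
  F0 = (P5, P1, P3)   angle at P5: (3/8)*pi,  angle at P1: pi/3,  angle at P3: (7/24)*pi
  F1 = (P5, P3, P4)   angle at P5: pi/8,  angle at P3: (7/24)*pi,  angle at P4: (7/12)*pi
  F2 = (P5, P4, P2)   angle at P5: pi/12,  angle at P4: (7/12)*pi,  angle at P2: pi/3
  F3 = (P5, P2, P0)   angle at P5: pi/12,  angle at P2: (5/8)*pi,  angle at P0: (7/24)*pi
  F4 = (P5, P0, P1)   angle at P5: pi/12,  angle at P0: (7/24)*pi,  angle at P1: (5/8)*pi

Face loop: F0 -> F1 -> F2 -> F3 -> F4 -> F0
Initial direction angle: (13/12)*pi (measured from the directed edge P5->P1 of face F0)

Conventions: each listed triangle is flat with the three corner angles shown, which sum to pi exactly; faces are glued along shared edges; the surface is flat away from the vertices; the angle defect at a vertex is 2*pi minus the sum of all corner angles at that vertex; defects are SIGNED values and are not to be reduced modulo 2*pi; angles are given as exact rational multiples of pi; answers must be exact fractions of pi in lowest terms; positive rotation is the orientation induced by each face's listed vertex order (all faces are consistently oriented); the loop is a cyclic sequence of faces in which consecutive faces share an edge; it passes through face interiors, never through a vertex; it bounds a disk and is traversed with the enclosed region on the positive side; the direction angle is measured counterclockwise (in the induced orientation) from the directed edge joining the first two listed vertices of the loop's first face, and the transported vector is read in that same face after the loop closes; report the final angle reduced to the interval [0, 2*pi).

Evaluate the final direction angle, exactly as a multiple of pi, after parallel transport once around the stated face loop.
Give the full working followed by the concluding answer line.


enclosed vertex P5: corner angles sum to (3/4)*pi, defect = 2*pi - (3/4)*pi = (5/4)*pi
transport around the loop rotates by the sum of enclosed defects; add to the initial angle mod 2*pi
final angle = (13/12)*pi + (5/4)*pi = pi/3 (mod 2*pi)

Answer: final direction angle = pi/3


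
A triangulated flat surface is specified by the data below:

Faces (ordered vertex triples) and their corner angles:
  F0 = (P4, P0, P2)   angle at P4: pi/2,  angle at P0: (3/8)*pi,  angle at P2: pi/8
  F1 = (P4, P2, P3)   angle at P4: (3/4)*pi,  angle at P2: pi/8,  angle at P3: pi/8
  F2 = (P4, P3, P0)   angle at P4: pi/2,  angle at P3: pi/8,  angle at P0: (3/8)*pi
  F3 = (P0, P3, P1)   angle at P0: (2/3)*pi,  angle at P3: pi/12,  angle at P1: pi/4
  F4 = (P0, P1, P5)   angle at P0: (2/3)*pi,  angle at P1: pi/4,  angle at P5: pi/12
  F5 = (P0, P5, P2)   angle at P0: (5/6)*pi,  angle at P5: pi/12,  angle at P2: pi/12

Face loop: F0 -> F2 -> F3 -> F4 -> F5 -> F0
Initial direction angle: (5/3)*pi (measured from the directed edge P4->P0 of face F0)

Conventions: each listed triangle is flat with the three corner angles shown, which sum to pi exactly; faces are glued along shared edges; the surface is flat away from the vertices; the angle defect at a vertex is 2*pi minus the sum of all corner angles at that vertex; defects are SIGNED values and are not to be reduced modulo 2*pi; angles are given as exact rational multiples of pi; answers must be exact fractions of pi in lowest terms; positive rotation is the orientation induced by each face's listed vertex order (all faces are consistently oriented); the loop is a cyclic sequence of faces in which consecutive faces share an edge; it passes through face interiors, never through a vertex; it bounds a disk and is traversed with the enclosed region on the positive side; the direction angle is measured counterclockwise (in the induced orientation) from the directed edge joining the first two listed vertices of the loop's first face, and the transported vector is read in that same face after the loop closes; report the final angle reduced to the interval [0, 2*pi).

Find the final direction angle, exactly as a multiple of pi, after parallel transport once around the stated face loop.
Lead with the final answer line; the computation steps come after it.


Answer: final direction angle = (3/4)*pi

enclosed vertex P0: corner angles sum to (35/12)*pi, defect = 2*pi - (35/12)*pi = (-11/12)*pi
holonomy = initial angle + sum of enclosed defects (mod 2*pi), positive in the induced orientation
final angle = (5/3)*pi - (11/12)*pi = (3/4)*pi (mod 2*pi)


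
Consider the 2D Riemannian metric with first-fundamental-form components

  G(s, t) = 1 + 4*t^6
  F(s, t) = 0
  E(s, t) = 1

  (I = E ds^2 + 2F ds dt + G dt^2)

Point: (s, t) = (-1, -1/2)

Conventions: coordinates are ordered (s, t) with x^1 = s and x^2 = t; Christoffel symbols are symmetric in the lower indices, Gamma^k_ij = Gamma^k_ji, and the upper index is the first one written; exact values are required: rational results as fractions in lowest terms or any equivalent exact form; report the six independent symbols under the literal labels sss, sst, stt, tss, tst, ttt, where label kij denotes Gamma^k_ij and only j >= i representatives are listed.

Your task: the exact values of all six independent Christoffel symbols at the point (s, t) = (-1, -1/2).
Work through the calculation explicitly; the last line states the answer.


E = 1, F = 0, G = 17/16 at the point
E_s = 0, E_t = 0, F_s = 0, F_t = 0, G_s = 0, G_t = -3/4
EG - F^2 = 17/16;  g^inv = (16/17) * [[17/16, 0], [0, 1]]
first-kind symbols [ij,l] = (1/2)(d_i g_jl + d_j g_il - d_l g_ij): [ss,s] = E_s/2 = 0, [ss,t] = F_s - E_t/2 = 0, [st,s] = E_t/2 = 0, [st,t] = G_s/2 = 0, [tt,s] = F_t - G_s/2 = 0, [tt,t] = G_t/2 = -3/8
Gamma^s_ij = (G*[ij,s] - F*[ij,t])/(EG - F^2), Gamma^t_ij = (E*[ij,t] - F*[ij,s])/(EG - F^2)

Answer: Gamma_sss = 0, Gamma_sst = 0, Gamma_stt = 0, Gamma_tss = 0, Gamma_tst = 0, Gamma_ttt = -6/17


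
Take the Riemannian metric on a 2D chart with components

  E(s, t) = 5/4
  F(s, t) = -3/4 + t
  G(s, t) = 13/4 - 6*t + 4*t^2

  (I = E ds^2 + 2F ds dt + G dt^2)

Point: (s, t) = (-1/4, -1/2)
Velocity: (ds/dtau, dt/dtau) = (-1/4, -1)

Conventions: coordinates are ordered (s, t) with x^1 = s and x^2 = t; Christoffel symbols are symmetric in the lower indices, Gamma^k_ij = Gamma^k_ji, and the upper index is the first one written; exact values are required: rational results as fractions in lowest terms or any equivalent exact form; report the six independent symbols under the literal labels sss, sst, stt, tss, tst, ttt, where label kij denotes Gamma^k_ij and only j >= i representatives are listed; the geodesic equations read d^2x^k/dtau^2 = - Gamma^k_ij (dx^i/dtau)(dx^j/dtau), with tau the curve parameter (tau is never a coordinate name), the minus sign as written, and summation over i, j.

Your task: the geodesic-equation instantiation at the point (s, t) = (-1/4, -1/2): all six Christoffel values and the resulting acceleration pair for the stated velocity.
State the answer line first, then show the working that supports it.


Answer: Gamma_sss = 0, Gamma_sst = 0, Gamma_stt = 2/15, Gamma_tss = 0, Gamma_tst = 0, Gamma_ttt = -2/3; accelerations (d^2s/dtau^2, d^2t/dtau^2) = (-2/15, 2/3)

E = 5/4, F = -5/4, G = 29/4 at the point
E_s = 0, E_t = 0, F_s = 0, F_t = 1, G_s = 0, G_t = -10
EG - F^2 = 15/2;  g^inv = (2/15) * [[29/4, 5/4], [5/4, 5/4]]
first-kind symbols [ij,l] = (1/2)(d_i g_jl + d_j g_il - d_l g_ij): [ss,s] = E_s/2 = 0, [ss,t] = F_s - E_t/2 = 0, [st,s] = E_t/2 = 0, [st,t] = G_s/2 = 0, [tt,s] = F_t - G_s/2 = 1, [tt,t] = G_t/2 = -5
Gamma^s_ij = (G*[ij,s] - F*[ij,t])/(EG - F^2), Gamma^t_ij = (E*[ij,t] - F*[ij,s])/(EG - F^2)
Gamma_sss = 0, Gamma_sst = 0, Gamma_stt = 2/15, Gamma_tss = 0, Gamma_tst = 0, Gamma_ttt = -2/3
d^2s/dtau^2 = -(Gamma_sss*(-1/4)^2 + 2*Gamma_sst*(-1/4)*(-1) + Gamma_stt*(-1)^2) = -2/15
d^2t/dtau^2 = -(Gamma_tss*(-1/4)^2 + 2*Gamma_tst*(-1/4)*(-1) + Gamma_ttt*(-1)^2) = 2/3


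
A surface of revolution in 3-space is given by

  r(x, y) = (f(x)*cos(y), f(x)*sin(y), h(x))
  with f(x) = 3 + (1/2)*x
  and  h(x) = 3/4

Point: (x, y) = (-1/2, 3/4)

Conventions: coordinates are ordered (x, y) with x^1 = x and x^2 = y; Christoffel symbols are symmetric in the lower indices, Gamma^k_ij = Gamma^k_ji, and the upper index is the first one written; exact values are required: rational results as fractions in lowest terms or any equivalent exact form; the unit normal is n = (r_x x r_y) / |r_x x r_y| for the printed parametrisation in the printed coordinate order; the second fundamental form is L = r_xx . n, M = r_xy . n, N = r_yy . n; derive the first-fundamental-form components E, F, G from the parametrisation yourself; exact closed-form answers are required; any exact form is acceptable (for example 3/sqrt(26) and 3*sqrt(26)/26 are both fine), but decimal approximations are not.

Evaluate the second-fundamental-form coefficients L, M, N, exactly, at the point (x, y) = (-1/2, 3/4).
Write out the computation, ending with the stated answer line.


f = 11/4, f' = 1/2, f'' = 0, h' = 0, h'' = 0
E = 1/4, F = 0, G = 121/16; answer radicand W^2 = 1/4
unnormalised second-form numerators: l = 0, m = 0, n = 0; L = l/sqrt(1/4), and similarly M = m/sqrt(W^2), N = n/sqrt(W^2)

Answer: L = 0, M = 0, N = 0


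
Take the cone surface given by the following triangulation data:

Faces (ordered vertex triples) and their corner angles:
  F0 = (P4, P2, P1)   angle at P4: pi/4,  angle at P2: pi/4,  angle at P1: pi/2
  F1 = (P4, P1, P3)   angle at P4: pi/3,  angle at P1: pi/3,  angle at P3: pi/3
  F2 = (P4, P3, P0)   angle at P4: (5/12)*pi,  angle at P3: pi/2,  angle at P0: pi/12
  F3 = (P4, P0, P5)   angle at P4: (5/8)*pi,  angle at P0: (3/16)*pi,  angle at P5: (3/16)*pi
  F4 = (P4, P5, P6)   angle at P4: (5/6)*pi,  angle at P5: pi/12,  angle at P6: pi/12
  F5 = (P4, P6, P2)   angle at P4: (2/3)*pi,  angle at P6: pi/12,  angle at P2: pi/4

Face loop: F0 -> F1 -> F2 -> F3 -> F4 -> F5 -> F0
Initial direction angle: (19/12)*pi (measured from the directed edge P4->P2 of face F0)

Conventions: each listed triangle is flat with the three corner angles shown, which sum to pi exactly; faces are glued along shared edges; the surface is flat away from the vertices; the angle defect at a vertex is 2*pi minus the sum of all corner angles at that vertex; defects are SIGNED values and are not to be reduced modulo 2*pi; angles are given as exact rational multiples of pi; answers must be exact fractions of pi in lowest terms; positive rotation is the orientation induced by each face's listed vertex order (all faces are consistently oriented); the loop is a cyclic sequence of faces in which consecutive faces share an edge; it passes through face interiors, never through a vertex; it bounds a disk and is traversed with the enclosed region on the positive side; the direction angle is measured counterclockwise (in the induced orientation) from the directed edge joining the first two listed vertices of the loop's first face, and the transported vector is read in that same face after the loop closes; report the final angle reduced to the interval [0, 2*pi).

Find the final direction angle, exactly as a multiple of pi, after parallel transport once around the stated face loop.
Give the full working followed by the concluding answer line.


enclosed vertex P4: corner angles sum to (25/8)*pi, defect = 2*pi - (25/8)*pi = (-9/8)*pi
final direction = starting direction + enclosed defect total, reduced mod 2*pi (induced orientation)
final angle = (19/12)*pi - (9/8)*pi = (11/24)*pi (mod 2*pi)

Answer: final direction angle = (11/24)*pi


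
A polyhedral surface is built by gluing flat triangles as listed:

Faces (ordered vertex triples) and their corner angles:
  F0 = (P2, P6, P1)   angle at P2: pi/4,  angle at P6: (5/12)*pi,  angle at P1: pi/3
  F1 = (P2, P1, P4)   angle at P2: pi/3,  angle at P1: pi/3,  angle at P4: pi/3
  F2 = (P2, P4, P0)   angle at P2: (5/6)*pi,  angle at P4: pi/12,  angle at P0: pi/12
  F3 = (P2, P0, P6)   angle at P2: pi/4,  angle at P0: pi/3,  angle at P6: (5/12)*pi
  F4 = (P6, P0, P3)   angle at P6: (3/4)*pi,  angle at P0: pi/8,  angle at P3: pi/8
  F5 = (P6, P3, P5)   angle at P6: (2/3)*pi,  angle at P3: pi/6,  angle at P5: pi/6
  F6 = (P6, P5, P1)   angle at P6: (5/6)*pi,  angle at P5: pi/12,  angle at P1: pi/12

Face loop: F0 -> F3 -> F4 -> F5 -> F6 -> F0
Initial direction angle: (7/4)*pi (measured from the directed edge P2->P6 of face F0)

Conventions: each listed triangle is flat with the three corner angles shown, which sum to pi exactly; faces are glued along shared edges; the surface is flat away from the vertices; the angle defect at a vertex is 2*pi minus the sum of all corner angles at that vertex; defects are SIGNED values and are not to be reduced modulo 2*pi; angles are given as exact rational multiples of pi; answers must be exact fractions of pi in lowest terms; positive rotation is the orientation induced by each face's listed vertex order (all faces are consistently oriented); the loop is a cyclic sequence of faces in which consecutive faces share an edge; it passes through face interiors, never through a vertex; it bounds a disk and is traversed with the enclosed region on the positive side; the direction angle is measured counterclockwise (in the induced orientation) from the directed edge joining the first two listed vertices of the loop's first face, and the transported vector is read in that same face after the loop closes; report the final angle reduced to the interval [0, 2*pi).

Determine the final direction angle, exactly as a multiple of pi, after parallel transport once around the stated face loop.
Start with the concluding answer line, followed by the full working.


Answer: final direction angle = (2/3)*pi

enclosed vertex P6: corner angles sum to (37/12)*pi, defect = 2*pi - (37/12)*pi = (-13/12)*pi
final direction = starting direction + enclosed defect total, reduced mod 2*pi (induced orientation)
final angle = (7/4)*pi - (13/12)*pi = (2/3)*pi (mod 2*pi)


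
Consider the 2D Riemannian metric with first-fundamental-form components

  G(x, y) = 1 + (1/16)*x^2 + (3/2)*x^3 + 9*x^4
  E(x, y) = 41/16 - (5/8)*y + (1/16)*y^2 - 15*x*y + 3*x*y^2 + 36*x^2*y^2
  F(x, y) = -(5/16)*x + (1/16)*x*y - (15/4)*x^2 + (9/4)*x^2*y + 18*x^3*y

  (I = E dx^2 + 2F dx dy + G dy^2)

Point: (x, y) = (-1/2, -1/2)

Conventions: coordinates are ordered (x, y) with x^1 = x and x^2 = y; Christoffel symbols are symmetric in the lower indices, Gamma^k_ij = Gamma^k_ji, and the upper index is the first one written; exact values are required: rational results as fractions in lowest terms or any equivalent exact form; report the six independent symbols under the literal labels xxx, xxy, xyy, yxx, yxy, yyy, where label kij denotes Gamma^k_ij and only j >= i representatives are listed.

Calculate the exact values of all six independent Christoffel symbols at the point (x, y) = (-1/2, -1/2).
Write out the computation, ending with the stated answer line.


E = 65/64, F = 5/64, G = 89/64 at the point
E_x = -3/4, E_y = -11/16, F_x = -71/32, F_y = -55/32, G_x = -55/16, G_y = 0
EG - F^2 = 45/32;  g^inv = (32/45) * [[89/64, -5/64], [-5/64, 65/64]]
first-kind symbols [ij,l] = (1/2)(d_i g_jl + d_j g_il - d_l g_ij): [xx,x] = E_x/2 = -3/8, [xx,y] = F_x - E_y/2 = -15/8, [xy,x] = E_y/2 = -11/32, [xy,y] = G_x/2 = -55/32, [yy,x] = F_y - G_x/2 = 0, [yy,y] = G_y/2 = 0
Gamma^x_ij = (G*[ij,x] - F*[ij,y])/(EG - F^2), Gamma^y_ij = (E*[ij,y] - F*[ij,x])/(EG - F^2)

Answer: Gamma_xxx = -4/15, Gamma_xxy = -11/45, Gamma_xyy = 0, Gamma_yxx = -4/3, Gamma_yxy = -11/9, Gamma_yyy = 0


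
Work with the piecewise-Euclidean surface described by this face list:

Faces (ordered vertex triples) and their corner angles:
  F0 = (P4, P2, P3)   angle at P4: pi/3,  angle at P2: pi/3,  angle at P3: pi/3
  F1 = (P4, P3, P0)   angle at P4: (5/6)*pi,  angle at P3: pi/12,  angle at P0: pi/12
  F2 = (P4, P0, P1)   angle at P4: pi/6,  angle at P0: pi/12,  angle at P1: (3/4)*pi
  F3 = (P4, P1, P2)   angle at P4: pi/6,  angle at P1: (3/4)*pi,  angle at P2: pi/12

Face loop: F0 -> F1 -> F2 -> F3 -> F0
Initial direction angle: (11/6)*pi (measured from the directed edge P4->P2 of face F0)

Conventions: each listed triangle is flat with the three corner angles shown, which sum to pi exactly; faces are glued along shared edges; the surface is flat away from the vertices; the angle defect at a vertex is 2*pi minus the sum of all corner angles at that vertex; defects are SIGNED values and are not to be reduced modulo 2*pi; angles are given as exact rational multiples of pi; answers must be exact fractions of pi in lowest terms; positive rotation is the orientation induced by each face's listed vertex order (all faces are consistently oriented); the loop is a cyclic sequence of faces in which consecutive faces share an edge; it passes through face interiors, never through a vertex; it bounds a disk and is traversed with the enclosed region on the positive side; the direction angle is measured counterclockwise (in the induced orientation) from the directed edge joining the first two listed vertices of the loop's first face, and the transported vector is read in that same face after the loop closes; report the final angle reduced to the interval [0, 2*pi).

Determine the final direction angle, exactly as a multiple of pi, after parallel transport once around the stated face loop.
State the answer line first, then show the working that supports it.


Answer: final direction angle = pi/3

enclosed vertex P4: corner angles sum to (3/2)*pi, defect = 2*pi - (3/2)*pi = pi/2
the rotation equals the total enclosed defect, so the final angle is initial + defects (mod 2*pi)
final angle = (11/6)*pi + pi/2 = pi/3 (mod 2*pi)


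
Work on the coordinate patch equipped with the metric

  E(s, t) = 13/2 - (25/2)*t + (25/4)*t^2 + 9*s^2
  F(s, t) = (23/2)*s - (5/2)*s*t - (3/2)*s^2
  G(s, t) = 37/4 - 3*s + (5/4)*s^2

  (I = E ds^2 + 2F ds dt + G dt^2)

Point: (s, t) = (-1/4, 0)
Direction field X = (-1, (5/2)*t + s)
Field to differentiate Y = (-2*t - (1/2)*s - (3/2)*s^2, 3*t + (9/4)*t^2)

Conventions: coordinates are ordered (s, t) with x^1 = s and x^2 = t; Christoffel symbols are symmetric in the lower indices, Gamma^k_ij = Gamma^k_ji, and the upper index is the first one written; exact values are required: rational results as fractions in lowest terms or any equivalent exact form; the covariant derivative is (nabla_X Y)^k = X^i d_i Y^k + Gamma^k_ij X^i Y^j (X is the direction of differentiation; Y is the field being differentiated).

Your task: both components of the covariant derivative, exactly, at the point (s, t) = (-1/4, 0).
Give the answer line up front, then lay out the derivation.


Answer: (nabla_X Y)^s = 198145/817408, (nabla_X Y)^t = -330313/408704

E = 113/16, F = -95/32, G = 645/64 at the point
E_s = -9/2, E_t = -25/2, F_s = 49/4, F_t = 5/8, G_s = -29/8, G_t = 0
EG - F^2 = 15965/256;  g^inv = (256/15965) * [[645/64, 95/32], [95/32, 113/16]]
first-kind symbols [ij,l] = (1/2)(d_i g_jl + d_j g_il - d_l g_ij): [ss,s] = E_s/2 = -9/4, [ss,t] = F_s - E_t/2 = 37/2, [st,s] = E_t/2 = -25/4, [st,t] = G_s/2 = -29/16, [tt,s] = F_t - G_s/2 = 39/16, [tt,t] = G_t/2 = 0
Gamma^s_ij = (G*[ij,s] - F*[ij,t])/(EG - F^2), Gamma^t_ij = (E*[ij,t] - F*[ij,s])/(EG - F^2)
Gamma_sss = 1651/3193, Gamma_sst = -7001/6386, Gamma_stt = 5031/12772, Gamma_tss = 31738/15965, Gamma_tst = -8027/15965, Gamma_ttt = 741/6386
X = (-1, -1/4), Y = (1/32, 0) at the point


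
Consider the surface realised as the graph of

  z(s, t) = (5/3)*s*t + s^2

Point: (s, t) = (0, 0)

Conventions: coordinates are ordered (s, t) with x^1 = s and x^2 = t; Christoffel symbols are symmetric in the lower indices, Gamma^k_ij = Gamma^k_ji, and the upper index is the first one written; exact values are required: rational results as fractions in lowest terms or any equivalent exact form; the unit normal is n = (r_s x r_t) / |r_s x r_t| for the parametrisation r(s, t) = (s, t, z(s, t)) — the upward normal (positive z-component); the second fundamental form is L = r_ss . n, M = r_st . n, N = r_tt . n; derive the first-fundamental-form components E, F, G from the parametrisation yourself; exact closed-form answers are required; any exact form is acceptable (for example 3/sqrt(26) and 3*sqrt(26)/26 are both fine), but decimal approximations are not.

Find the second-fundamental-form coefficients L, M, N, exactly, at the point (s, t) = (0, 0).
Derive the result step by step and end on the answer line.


z_s = 0, z_t = 0, z_ss = 2, z_st = 5/3, z_tt = 0
E = 1, F = 0, G = 1; answer radicand W^2 = 1
unnormalised second-form numerators: l = 2, m = 5/3, n = 0; L = l/sqrt(1), and similarly M = m/sqrt(W^2), N = n/sqrt(W^2)

Answer: L = 2, M = 5/3, N = 0


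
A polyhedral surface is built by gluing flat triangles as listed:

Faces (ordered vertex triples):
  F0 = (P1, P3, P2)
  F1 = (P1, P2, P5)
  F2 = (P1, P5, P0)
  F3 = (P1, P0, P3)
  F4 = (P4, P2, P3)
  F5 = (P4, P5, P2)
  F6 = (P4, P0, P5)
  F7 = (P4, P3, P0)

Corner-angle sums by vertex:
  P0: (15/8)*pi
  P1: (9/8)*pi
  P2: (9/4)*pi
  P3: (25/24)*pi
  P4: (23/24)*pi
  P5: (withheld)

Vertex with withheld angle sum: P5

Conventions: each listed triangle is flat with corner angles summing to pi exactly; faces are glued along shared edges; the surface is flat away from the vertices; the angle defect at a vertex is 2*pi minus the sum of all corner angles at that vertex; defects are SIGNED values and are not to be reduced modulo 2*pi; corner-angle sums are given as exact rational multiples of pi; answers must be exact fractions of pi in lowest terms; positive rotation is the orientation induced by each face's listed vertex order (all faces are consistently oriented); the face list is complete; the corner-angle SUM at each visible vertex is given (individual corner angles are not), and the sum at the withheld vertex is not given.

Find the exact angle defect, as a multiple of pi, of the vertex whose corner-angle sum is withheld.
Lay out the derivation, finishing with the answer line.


V = 6, E = 12, F = 8; chi = V - E + F = 2
Gauss-Bonnet: total defect = 2*pi*chi = 4*pi; visible defects sum to (11/4)*pi

Answer: defect(P5) = (5/4)*pi


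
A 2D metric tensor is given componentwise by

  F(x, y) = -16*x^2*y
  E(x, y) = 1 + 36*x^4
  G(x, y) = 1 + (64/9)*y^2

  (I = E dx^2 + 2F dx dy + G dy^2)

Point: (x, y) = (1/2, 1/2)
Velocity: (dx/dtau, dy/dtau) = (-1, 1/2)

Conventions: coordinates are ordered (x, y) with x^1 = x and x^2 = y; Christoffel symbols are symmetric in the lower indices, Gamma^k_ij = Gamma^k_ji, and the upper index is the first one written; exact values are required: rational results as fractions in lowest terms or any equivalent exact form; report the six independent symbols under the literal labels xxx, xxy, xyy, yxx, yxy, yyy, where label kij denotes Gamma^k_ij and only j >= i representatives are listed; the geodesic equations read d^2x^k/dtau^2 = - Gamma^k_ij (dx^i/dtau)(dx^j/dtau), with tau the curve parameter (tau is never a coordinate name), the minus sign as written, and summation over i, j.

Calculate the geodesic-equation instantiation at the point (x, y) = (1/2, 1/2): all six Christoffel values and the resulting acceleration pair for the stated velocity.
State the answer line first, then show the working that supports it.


Answer: Gamma_xxx = 324/181, Gamma_xxy = 0, Gamma_xyy = -144/181, Gamma_yxx = -288/181, Gamma_yxy = 0, Gamma_yyy = 128/181; accelerations (d^2x/dtau^2, d^2y/dtau^2) = (-288/181, 256/181)

E = 13/4, F = -2, G = 25/9 at the point
E_x = 18, E_y = 0, F_x = -8, F_y = -4, G_x = 0, G_y = 64/9
EG - F^2 = 181/36;  g^inv = (36/181) * [[25/9, 2], [2, 13/4]]
first-kind symbols [ij,l] = (1/2)(d_i g_jl + d_j g_il - d_l g_ij): [xx,x] = E_x/2 = 9, [xx,y] = F_x - E_y/2 = -8, [xy,x] = E_y/2 = 0, [xy,y] = G_x/2 = 0, [yy,x] = F_y - G_x/2 = -4, [yy,y] = G_y/2 = 32/9
Gamma^x_ij = (G*[ij,x] - F*[ij,y])/(EG - F^2), Gamma^y_ij = (E*[ij,y] - F*[ij,x])/(EG - F^2)
Gamma_xxx = 324/181, Gamma_xxy = 0, Gamma_xyy = -144/181, Gamma_yxx = -288/181, Gamma_yxy = 0, Gamma_yyy = 128/181
d^2x/dtau^2 = -(Gamma_xxx*(-1)^2 + 2*Gamma_xxy*(-1)*(1/2) + Gamma_xyy*(1/2)^2) = -288/181
d^2y/dtau^2 = -(Gamma_yxx*(-1)^2 + 2*Gamma_yxy*(-1)*(1/2) + Gamma_yyy*(1/2)^2) = 256/181


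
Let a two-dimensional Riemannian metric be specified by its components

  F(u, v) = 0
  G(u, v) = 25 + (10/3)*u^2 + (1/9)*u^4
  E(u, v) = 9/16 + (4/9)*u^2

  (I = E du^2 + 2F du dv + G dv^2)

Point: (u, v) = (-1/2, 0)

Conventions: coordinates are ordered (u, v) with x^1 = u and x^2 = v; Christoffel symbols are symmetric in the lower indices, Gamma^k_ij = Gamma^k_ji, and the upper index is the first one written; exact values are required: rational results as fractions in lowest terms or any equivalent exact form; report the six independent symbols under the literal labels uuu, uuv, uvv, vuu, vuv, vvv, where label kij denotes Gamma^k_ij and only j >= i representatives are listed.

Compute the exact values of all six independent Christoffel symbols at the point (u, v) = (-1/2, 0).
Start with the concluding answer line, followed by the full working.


Answer: Gamma_uuu = -32/97, Gamma_uuv = 0, Gamma_uvv = 244/97, Gamma_vuu = 0, Gamma_vuv = -4/61, Gamma_vvv = 0

E = 97/144, F = 0, G = 3721/144 at the point
E_u = -4/9, E_v = 0, F_u = 0, F_v = 0, G_u = -61/18, G_v = 0
EG - F^2 = 360937/20736;  g^inv = (20736/360937) * [[3721/144, 0], [0, 97/144]]
first-kind symbols [ij,l] = (1/2)(d_i g_jl + d_j g_il - d_l g_ij): [uu,u] = E_u/2 = -2/9, [uu,v] = F_u - E_v/2 = 0, [uv,u] = E_v/2 = 0, [uv,v] = G_u/2 = -61/36, [vv,u] = F_v - G_u/2 = 61/36, [vv,v] = G_v/2 = 0
Gamma^u_ij = (G*[ij,u] - F*[ij,v])/(EG - F^2), Gamma^v_ij = (E*[ij,v] - F*[ij,u])/(EG - F^2)
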